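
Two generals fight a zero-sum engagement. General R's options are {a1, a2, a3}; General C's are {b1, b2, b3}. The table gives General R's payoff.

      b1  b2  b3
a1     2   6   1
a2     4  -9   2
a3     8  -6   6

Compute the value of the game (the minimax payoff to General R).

42/17

Row minima: a1 → 1, a2 → -9, a3 → -6; maximin = 1.
Column maxima: b1 → 8, b2 → 6, b3 → 6; minimax = 6.
1 ≠ 6, so there is no saddle point; optimal play is mixed.
a2 is strictly dominated by a3, so General R never plays it.
b1 is strictly dominated by b3 (it gives General R strictly more in every row), so General C never plays it.
On the remaining 2×2 (a1, a3 vs b2, b3):
Let General R play a1 with probability p. Expected payoff against b2: 6p + (-6)(1−p) = 12p − 6; against b3: 1p + 6(1−p) = −5p + 6.
Setting these equal: 12p − 6 = −5p + 6 ⇒ 17p = 12 ⇒ p = 12/17, and the value is (12)·(12/17) − 6 = 42/17.
For General C: with q = P(b2), equating a1's and a3's payoffs gives 5q + 1 = −12q + 6 ⇒ q = 5/17.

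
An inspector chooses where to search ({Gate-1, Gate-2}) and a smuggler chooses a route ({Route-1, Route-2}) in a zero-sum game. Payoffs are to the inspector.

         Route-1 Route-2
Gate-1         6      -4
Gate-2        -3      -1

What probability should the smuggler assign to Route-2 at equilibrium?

3/4

Row minima: Gate-1 → -4, Gate-2 → -3; maximin = -3.
Column maxima: Route-1 → 6, Route-2 → -1; minimax = -1.
-3 ≠ -1, so there is no saddle point; optimal play is mixed.
Let the inspector play Gate-1 with probability p. Expected payoff against Route-1: 6p + (-3)(1−p) = 9p − 3; against Route-2: (-4)p + (-1)(1−p) = −3p − 1.
Setting these equal: 9p − 3 = −3p − 1 ⇒ 12p = 2 ⇒ p = 1/6, and the value is (9)·(1/6) − 3 = -3/2.
For the smuggler: with q = P(Route-1), equating Gate-1's and Gate-2's payoffs gives 10q − 4 = −2q − 1 ⇒ q = 1/4.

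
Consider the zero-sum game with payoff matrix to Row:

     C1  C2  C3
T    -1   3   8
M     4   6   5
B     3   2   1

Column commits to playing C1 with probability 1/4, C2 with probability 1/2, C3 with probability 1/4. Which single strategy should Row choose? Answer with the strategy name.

M

Expected payoff of T: (1/4)·(-1) + (1/2)·3 + (1/4)·8 = 13/4.
Expected payoff of M: (1/4)·4 + (1/2)·6 + (1/4)·5 = 21/4.
Expected payoff of B: (1/4)·3 + (1/2)·2 + (1/4)·1 = 2.
The largest is 21/4, so Row's best response is M.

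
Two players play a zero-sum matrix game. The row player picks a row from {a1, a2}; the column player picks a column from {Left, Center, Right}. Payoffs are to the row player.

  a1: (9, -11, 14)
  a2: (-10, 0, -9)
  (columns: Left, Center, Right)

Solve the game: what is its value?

Row minima: a1 → -11, a2 → -10; maximin = -10.
Column maxima: Left → 9, Center → 0, Right → 14; minimax = 0.
-10 ≠ 0, so there is no saddle point; optimal play is mixed.
Right is strictly dominated by Left (it gives the row player strictly more in every row), so the column player never plays it.
On the remaining 2×2 (a1, a2 vs Left, Center):
Let the row player play a1 with probability p. Expected payoff against Left: 9p + (-10)(1−p) = 19p − 10; against Center: (-11)p + 0(1−p) = −11p.
Setting these equal: 19p − 10 = −11p ⇒ 30p = 10 ⇒ p = 1/3, and the value is (19)·(1/3) − 10 = -11/3.
For the column player: with q = P(Left), equating a1's and a2's payoffs gives 20q − 11 = −10q ⇒ q = 11/30.

-11/3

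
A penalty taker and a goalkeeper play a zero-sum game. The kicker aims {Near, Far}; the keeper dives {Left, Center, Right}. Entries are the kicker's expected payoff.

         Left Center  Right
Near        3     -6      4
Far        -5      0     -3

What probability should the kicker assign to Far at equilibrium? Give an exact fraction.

Row minima: Near → -6, Far → -5; maximin = -5.
Column maxima: Left → 3, Center → 0, Right → 4; minimax = 0.
-5 ≠ 0, so there is no saddle point; optimal play is mixed.
Right is strictly dominated by Left (it gives the kicker strictly more in every row), so the keeper never plays it.
On the remaining 2×2 (Near, Far vs Left, Center):
Let the kicker play Near with probability p. Expected payoff against Left: 3p + (-5)(1−p) = 8p − 5; against Center: (-6)p + 0(1−p) = −6p.
Setting these equal: 8p − 5 = −6p ⇒ 14p = 5 ⇒ p = 5/14, and the value is (8)·(5/14) − 5 = -15/7.
For the keeper: with q = P(Left), equating Near's and Far's payoffs gives 9q − 6 = −5q ⇒ q = 3/7.

9/14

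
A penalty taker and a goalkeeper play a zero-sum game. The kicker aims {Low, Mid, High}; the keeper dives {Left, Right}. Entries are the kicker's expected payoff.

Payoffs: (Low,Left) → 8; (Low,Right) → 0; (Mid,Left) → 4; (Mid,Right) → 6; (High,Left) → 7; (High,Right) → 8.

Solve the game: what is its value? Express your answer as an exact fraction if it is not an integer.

64/9

Row minima: Low → 0, Mid → 4, High → 7; maximin = 7.
Column maxima: Left → 8, Right → 8; minimax = 8.
7 ≠ 8, so there is no saddle point; optimal play is mixed.
Mid is strictly dominated by High, so the kicker never plays it.
On the remaining 2×2 (Low, High vs Left, Right):
Let the kicker play Low with probability p. Expected payoff against Left: 8p + 7(1−p) = p + 7; against Right: 0p + 8(1−p) = −8p + 8.
Setting these equal: p + 7 = −8p + 8 ⇒ 9p = 1 ⇒ p = 1/9, and the value is (1)·(1/9) + 7 = 64/9.
For the keeper: with q = P(Left), equating Low's and High's payoffs gives 8q = −q + 8 ⇒ q = 8/9.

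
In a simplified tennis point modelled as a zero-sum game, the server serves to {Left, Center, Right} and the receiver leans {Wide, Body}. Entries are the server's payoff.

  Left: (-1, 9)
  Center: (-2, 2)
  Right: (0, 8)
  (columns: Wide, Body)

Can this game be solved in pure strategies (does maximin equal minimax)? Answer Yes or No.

Row minima: Left → -1, Center → -2, Right → 0; maximin = 0.
Column maxima: Wide → 0, Body → 9; minimax = 0.
maximin = minimax = 0, so a saddle point exists.

Yes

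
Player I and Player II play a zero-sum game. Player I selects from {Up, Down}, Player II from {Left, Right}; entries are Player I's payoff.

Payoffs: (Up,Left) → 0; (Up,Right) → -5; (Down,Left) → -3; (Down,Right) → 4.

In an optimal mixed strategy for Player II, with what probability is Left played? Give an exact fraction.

3/4

Row minima: Up → -5, Down → -3; maximin = -3.
Column maxima: Left → 0, Right → 4; minimax = 0.
-3 ≠ 0, so there is no saddle point; optimal play is mixed.
Let Player I play Up with probability p. Expected payoff against Left: 0p + (-3)(1−p) = 3p − 3; against Right: (-5)p + 4(1−p) = −9p + 4.
Setting these equal: 3p − 3 = −9p + 4 ⇒ 12p = 7 ⇒ p = 7/12, and the value is (3)·(7/12) − 3 = -5/4.
For Player II: with q = P(Left), equating Up's and Down's payoffs gives 5q − 5 = −7q + 4 ⇒ q = 3/4.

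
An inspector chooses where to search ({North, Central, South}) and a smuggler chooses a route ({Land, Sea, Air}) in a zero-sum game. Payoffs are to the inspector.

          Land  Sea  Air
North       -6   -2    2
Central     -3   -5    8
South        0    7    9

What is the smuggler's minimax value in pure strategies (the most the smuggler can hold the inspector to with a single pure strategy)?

0

Column maxima: Land → 0, Sea → 7, Air → 9.
The smallest of these is 0.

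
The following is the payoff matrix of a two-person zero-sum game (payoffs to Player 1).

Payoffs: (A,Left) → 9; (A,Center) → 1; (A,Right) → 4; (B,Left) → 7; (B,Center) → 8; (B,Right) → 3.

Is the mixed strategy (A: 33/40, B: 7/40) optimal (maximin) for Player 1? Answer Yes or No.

No

Against Left this mix gives (33/40)·9 + (7/40)·7 = 173/20.
Against Center this mix gives (33/40)·1 + (7/40)·8 = 89/40.
Against Right this mix gives (33/40)·4 + (7/40)·3 = 153/40.
Player 2 will play Center, holding Player 1 to 89/40. Shifting weight toward the row that does better against Center would raise this floor (the equalizing mix achieves 29/8 against both Center and Right), so the proposed strategy is not optimal.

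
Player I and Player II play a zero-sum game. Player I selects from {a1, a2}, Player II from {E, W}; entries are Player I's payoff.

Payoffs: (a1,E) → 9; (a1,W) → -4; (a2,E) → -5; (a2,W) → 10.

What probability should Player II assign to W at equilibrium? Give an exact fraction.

1/2

Row minima: a1 → -4, a2 → -5; maximin = -4.
Column maxima: E → 9, W → 10; minimax = 9.
-4 ≠ 9, so there is no saddle point; optimal play is mixed.
Let Player I play a1 with probability p. Expected payoff against E: 9p + (-5)(1−p) = 14p − 5; against W: (-4)p + 10(1−p) = −14p + 10.
Setting these equal: 14p − 5 = −14p + 10 ⇒ 28p = 15 ⇒ p = 15/28, and the value is (14)·(15/28) − 5 = 5/2.
For Player II: with q = P(E), equating a1's and a2's payoffs gives 13q − 4 = −15q + 10 ⇒ q = 1/2.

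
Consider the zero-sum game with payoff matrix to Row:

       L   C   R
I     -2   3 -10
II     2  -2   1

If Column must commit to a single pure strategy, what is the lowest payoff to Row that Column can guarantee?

1

Column maxima: L → 2, C → 3, R → 1.
The smallest of these is 1.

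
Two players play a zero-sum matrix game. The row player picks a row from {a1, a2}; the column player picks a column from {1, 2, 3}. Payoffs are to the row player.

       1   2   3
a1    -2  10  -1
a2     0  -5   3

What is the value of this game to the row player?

Row minima: a1 → -2, a2 → -5; maximin = -2.
Column maxima: 1 → 0, 2 → 10, 3 → 3; minimax = 0.
-2 ≠ 0, so there is no saddle point; optimal play is mixed.
3 is strictly dominated by 1 (it gives the row player strictly more in every row), so the column player never plays it.
On the remaining 2×2 (a1, a2 vs 1, 2):
Let the row player play a1 with probability p. Expected payoff against 1: (-2)p + 0(1−p) = −2p; against 2: 10p + (-5)(1−p) = 15p − 5.
Setting these equal: −2p = 15p − 5 ⇒ −17p = -5 ⇒ p = 5/17, and the value is (-2)·(5/17) = -10/17.
For the column player: with q = P(1), equating a1's and a2's payoffs gives −12q + 10 = 5q − 5 ⇒ q = 15/17.

-10/17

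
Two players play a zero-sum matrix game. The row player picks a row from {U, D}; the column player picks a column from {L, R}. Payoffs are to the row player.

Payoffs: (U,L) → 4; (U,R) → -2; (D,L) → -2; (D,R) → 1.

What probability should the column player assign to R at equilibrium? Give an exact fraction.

Row minima: U → -2, D → -2; maximin = -2.
Column maxima: L → 4, R → 1; minimax = 1.
-2 ≠ 1, so there is no saddle point; optimal play is mixed.
Let the row player play U with probability p. Expected payoff against L: 4p + (-2)(1−p) = 6p − 2; against R: (-2)p + 1(1−p) = −3p + 1.
Setting these equal: 6p − 2 = −3p + 1 ⇒ 9p = 3 ⇒ p = 1/3, and the value is (6)·(1/3) − 2 = 0.
For the column player: with q = P(L), equating U's and D's payoffs gives 6q − 2 = −3q + 1 ⇒ q = 1/3.

2/3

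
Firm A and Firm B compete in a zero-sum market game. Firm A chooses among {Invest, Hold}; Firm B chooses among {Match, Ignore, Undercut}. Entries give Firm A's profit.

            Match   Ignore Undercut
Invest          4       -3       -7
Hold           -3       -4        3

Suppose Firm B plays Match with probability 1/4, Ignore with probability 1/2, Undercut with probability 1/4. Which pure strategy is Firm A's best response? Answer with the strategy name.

Expected payoff of Invest: (1/4)·4 + (1/2)·(-3) + (1/4)·(-7) = -9/4.
Expected payoff of Hold: (1/4)·(-3) + (1/2)·(-4) + (1/4)·3 = -2.
The largest is -2, so Firm A's best response is Hold.

Hold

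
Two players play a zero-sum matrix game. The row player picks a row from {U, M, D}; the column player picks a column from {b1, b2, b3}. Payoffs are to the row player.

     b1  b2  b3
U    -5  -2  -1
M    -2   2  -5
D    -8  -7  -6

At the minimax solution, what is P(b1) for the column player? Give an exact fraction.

4/7

Row minima: U → -5, M → -5, D → -8; maximin = -5.
Column maxima: b1 → -2, b2 → 2, b3 → -1; minimax = -2.
-5 ≠ -2, so there is no saddle point; optimal play is mixed.
D is strictly dominated by U, so the row player never plays it.
b2 is strictly dominated by b1 (it gives the row player strictly more in every row), so the column player never plays it.
On the remaining 2×2 (U, M vs b1, b3):
Let the row player play U with probability p. Expected payoff against b1: (-5)p + (-2)(1−p) = −3p − 2; against b3: (-1)p + (-5)(1−p) = 4p − 5.
Setting these equal: −3p − 2 = 4p − 5 ⇒ −7p = -3 ⇒ p = 3/7, and the value is (-3)·(3/7) − 2 = -23/7.
For the column player: with q = P(b1), equating U's and M's payoffs gives −4q − 1 = 3q − 5 ⇒ q = 4/7.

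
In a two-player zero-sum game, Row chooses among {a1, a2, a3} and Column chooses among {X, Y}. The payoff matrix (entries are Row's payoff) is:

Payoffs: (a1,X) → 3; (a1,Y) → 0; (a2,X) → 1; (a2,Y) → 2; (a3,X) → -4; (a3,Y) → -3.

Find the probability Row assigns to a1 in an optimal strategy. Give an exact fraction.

1/4

Row minima: a1 → 0, a2 → 1, a3 → -4; maximin = 1.
Column maxima: X → 3, Y → 2; minimax = 2.
1 ≠ 2, so there is no saddle point; optimal play is mixed.
a3 is strictly dominated by a1, so Row never plays it.
On the remaining 2×2 (a1, a2 vs X, Y):
Let Row play a1 with probability p. Expected payoff against X: 3p + 1(1−p) = 2p + 1; against Y: 0p + 2(1−p) = −2p + 2.
Setting these equal: 2p + 1 = −2p + 2 ⇒ 4p = 1 ⇒ p = 1/4, and the value is (2)·(1/4) + 1 = 3/2.
For Column: with q = P(X), equating a1's and a2's payoffs gives 3q = −q + 2 ⇒ q = 1/2.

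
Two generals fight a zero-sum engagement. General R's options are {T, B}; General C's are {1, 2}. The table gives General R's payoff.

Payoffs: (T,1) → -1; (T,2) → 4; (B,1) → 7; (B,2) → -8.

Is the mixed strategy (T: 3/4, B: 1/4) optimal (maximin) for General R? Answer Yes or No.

Against 1 this mix gives (3/4)·(-1) + (1/4)·7 = 1.
Against 2 this mix gives (3/4)·4 + (1/4)·(-8) = 1.
All of General C's active replies (1, 2) yield 1, and no column does worse for General R. The mix makes General C indifferent and guarantees 1, so it is optimal.

Yes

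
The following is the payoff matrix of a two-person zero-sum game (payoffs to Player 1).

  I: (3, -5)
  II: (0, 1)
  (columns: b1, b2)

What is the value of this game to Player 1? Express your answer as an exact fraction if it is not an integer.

Row minima: I → -5, II → 0; maximin = 0.
Column maxima: b1 → 3, b2 → 1; minimax = 1.
0 ≠ 1, so there is no saddle point; optimal play is mixed.
Let Player 1 play I with probability p. Expected payoff against b1: 3p + 0(1−p) = 3p; against b2: (-5)p + 1(1−p) = −6p + 1.
Setting these equal: 3p = −6p + 1 ⇒ 9p = 1 ⇒ p = 1/9, and the value is (3)·(1/9) = 1/3.
For Player 2: with q = P(b1), equating I's and II's payoffs gives 8q − 5 = −q + 1 ⇒ q = 2/3.

1/3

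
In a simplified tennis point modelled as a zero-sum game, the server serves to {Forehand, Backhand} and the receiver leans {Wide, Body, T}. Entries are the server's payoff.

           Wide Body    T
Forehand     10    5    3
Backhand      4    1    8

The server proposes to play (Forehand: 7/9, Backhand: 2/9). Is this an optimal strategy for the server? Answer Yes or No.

Against Wide this mix gives (7/9)·10 + (2/9)·4 = 26/3.
Against Body this mix gives (7/9)·5 + (2/9)·1 = 37/9.
Against T this mix gives (7/9)·3 + (2/9)·8 = 37/9.
All of the receiver's active replies (Body, T) yield 37/9, and no column does worse for the server. The mix makes the receiver indifferent and guarantees 37/9, so it is optimal.

Yes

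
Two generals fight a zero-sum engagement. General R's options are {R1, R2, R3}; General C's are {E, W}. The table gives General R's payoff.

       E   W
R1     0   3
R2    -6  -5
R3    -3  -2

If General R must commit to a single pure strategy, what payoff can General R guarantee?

Row minima: R1 → 0, R2 → -6, R3 → -3.
The best of these is 0.

0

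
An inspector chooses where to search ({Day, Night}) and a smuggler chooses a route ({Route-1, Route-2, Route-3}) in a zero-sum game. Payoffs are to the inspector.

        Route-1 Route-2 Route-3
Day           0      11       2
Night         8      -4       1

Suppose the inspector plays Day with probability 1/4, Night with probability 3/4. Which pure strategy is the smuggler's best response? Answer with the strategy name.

Route-2

If the smuggler plays Route-1, the inspector's expected payoff is (1/4)·0 + (3/4)·8 = 6.
If the smuggler plays Route-2, the inspector's expected payoff is (1/4)·11 + (3/4)·(-4) = -1/4.
If the smuggler plays Route-3, the inspector's expected payoff is (1/4)·2 + (3/4)·1 = 5/4.
The smuggler minimizes the inspector's payoff; the smallest is -1/4, so the best response is Route-2.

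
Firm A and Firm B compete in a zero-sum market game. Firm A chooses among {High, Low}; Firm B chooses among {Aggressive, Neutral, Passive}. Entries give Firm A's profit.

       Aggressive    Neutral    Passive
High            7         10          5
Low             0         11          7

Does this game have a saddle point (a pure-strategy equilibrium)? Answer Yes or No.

No

Row minima: High → 5, Low → 0; maximin = 5.
Column maxima: Aggressive → 7, Neutral → 11, Passive → 7; minimax = 7.
5 ≠ 7, so no pure-strategy equilibrium exists.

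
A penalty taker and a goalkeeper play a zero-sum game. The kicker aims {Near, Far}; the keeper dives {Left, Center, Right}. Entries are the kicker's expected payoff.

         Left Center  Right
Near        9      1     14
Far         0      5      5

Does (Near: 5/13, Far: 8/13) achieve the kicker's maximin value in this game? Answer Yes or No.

Yes

Against Left this mix gives (5/13)·9 + (8/13)·0 = 45/13.
Against Center this mix gives (5/13)·1 + (8/13)·5 = 45/13.
Against Right this mix gives (5/13)·14 + (8/13)·5 = 110/13.
All of the keeper's active replies (Left, Center) yield 45/13, and no column does worse for the kicker. The mix makes the keeper indifferent and guarantees 45/13, so it is optimal.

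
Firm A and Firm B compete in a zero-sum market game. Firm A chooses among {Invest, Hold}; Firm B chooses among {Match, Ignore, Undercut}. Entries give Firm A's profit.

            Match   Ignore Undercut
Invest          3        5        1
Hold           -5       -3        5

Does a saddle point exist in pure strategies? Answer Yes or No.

No

Row minima: Invest → 1, Hold → -5; maximin = 1.
Column maxima: Match → 3, Ignore → 5, Undercut → 5; minimax = 3.
1 ≠ 3, so no pure-strategy equilibrium exists.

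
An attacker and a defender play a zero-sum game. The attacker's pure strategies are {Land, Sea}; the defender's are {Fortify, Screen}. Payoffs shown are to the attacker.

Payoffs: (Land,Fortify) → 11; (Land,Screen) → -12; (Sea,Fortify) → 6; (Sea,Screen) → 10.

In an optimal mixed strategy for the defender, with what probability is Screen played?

Row minima: Land → -12, Sea → 6; maximin = 6.
Column maxima: Fortify → 11, Screen → 10; minimax = 10.
6 ≠ 10, so there is no saddle point; optimal play is mixed.
Let the attacker play Land with probability p. Expected payoff against Fortify: 11p + 6(1−p) = 5p + 6; against Screen: (-12)p + 10(1−p) = −22p + 10.
Setting these equal: 5p + 6 = −22p + 10 ⇒ 27p = 4 ⇒ p = 4/27, and the value is (5)·(4/27) + 6 = 182/27.
For the defender: with q = P(Fortify), equating Land's and Sea's payoffs gives 23q − 12 = −4q + 10 ⇒ q = 22/27.

5/27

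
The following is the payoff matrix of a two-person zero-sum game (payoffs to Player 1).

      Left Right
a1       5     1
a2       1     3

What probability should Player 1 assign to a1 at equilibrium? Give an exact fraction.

Row minima: a1 → 1, a2 → 1; maximin = 1.
Column maxima: Left → 5, Right → 3; minimax = 3.
1 ≠ 3, so there is no saddle point; optimal play is mixed.
Let Player 1 play a1 with probability p. Expected payoff against Left: 5p + 1(1−p) = 4p + 1; against Right: 1p + 3(1−p) = −2p + 3.
Setting these equal: 4p + 1 = −2p + 3 ⇒ 6p = 2 ⇒ p = 1/3, and the value is (4)·(1/3) + 1 = 7/3.
For Player 2: with q = P(Left), equating a1's and a2's payoffs gives 4q + 1 = −2q + 3 ⇒ q = 1/3.

1/3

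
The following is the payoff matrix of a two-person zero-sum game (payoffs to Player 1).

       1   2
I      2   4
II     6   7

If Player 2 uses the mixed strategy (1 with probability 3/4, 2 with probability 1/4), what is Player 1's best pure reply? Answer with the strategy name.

Expected payoff of I: (3/4)·2 + (1/4)·4 = 5/2.
Expected payoff of II: (3/4)·6 + (1/4)·7 = 25/4.
The largest is 25/4, so Player 1's best response is II.

II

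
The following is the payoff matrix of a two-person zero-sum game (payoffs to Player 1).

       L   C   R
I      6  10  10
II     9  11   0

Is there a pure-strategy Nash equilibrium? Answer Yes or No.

No

Row minima: I → 6, II → 0; maximin = 6.
Column maxima: L → 9, C → 11, R → 10; minimax = 9.
6 ≠ 9, so no pure-strategy equilibrium exists.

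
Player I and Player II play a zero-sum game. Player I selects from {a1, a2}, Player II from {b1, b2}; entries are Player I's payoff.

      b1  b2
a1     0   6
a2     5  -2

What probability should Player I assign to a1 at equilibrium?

Row minima: a1 → 0, a2 → -2; maximin = 0.
Column maxima: b1 → 5, b2 → 6; minimax = 5.
0 ≠ 5, so there is no saddle point; optimal play is mixed.
Let Player I play a1 with probability p. Expected payoff against b1: 0p + 5(1−p) = −5p + 5; against b2: 6p + (-2)(1−p) = 8p − 2.
Setting these equal: −5p + 5 = 8p − 2 ⇒ −13p = -7 ⇒ p = 7/13, and the value is (-5)·(7/13) + 5 = 30/13.
For Player II: with q = P(b1), equating a1's and a2's payoffs gives −6q + 6 = 7q − 2 ⇒ q = 8/13.

7/13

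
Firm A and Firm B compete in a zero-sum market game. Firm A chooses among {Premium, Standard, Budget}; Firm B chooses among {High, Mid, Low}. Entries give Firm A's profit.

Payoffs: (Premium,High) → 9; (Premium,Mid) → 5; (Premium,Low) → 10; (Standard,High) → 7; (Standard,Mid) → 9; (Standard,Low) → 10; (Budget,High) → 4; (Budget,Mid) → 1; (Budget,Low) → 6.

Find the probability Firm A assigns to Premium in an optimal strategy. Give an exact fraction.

Row minima: Premium → 5, Standard → 7, Budget → 1; maximin = 7.
Column maxima: High → 9, Mid → 9, Low → 10; minimax = 9.
7 ≠ 9, so there is no saddle point; optimal play is mixed.
Budget is strictly dominated by Premium, so Firm A never plays it.
Low is strictly dominated by High (it gives Firm A strictly more in every row), so Firm B never plays it.
On the remaining 2×2 (Premium, Standard vs High, Mid):
Let Firm A play Premium with probability p. Expected payoff against High: 9p + 7(1−p) = 2p + 7; against Mid: 5p + 9(1−p) = −4p + 9.
Setting these equal: 2p + 7 = −4p + 9 ⇒ 6p = 2 ⇒ p = 1/3, and the value is (2)·(1/3) + 7 = 23/3.
For Firm B: with q = P(High), equating Premium's and Standard's payoffs gives 4q + 5 = −2q + 9 ⇒ q = 2/3.

1/3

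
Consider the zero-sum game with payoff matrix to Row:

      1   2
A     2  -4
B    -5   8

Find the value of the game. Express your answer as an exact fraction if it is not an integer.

-4/19

Row minima: A → -4, B → -5; maximin = -4.
Column maxima: 1 → 2, 2 → 8; minimax = 2.
-4 ≠ 2, so there is no saddle point; optimal play is mixed.
Let Row play A with probability p. Expected payoff against 1: 2p + (-5)(1−p) = 7p − 5; against 2: (-4)p + 8(1−p) = −12p + 8.
Setting these equal: 7p − 5 = −12p + 8 ⇒ 19p = 13 ⇒ p = 13/19, and the value is (7)·(13/19) − 5 = -4/19.
For Column: with q = P(1), equating A's and B's payoffs gives 6q − 4 = −13q + 8 ⇒ q = 12/19.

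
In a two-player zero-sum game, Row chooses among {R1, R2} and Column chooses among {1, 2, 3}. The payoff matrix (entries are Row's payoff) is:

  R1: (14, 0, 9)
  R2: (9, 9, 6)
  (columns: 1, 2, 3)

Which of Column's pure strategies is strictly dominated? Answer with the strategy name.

3 holds Row's payoff strictly below 1 in every row: 9 < 14, 6 < 9.
So 1 is strictly dominated for Column.

1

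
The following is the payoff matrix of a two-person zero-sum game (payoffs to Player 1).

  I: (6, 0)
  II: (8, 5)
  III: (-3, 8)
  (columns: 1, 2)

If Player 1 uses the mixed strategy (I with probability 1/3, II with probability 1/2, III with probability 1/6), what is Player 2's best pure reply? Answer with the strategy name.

If Player 2 plays 1, Player 1's expected payoff is (1/3)·6 + (1/2)·8 + (1/6)·(-3) = 11/2.
If Player 2 plays 2, Player 1's expected payoff is (1/3)·0 + (1/2)·5 + (1/6)·8 = 23/6.
Player 2 minimizes Player 1's payoff; the smallest is 23/6, so the best response is 2.

2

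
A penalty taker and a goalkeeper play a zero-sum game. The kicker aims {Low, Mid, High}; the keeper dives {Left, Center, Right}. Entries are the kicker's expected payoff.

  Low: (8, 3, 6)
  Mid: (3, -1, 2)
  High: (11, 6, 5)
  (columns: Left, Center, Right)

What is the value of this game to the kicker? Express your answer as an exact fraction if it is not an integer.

Row minima: Low → 3, Mid → -1, High → 5; maximin = 5.
Column maxima: Left → 11, Center → 6, Right → 6; minimax = 6.
5 ≠ 6, so there is no saddle point; optimal play is mixed.
Mid is strictly dominated by Low, so the kicker never plays it.
Left is strictly dominated by Center (it gives the kicker strictly more in every row), so the keeper never plays it.
On the remaining 2×2 (Low, High vs Center, Right):
Let the kicker play Low with probability p. Expected payoff against Center: 3p + 6(1−p) = −3p + 6; against Right: 6p + 5(1−p) = p + 5.
Setting these equal: −3p + 6 = p + 5 ⇒ −4p = -1 ⇒ p = 1/4, and the value is (-3)·(1/4) + 6 = 21/4.
For the keeper: with q = P(Center), equating Low's and High's payoffs gives −3q + 6 = q + 5 ⇒ q = 1/4.

21/4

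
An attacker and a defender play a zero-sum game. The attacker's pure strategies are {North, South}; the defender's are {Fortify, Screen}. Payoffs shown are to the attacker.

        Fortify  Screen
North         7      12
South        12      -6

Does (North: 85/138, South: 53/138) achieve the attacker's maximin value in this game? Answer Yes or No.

No

Against Fortify this mix gives (85/138)·7 + (53/138)·12 = 1231/138.
Against Screen this mix gives (85/138)·12 + (53/138)·(-6) = 117/23.
The defender will play Screen, holding the attacker to 117/23. Shifting weight toward the row that does better against Screen would raise this floor (the equalizing mix achieves 186/23 against both Screen and Fortify), so the proposed strategy is not optimal.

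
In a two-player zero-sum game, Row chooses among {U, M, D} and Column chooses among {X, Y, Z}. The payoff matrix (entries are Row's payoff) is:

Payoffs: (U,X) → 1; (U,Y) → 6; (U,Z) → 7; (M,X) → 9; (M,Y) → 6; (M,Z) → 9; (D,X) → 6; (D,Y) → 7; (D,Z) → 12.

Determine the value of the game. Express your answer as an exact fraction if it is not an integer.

Row minima: U → 1, M → 6, D → 6; maximin = 6.
Column maxima: X → 9, Y → 7, Z → 12; minimax = 7.
6 ≠ 7, so there is no saddle point; optimal play is mixed.
U is strictly dominated by D, so Row never plays it.
Z is strictly dominated by Y (it gives Row strictly more in every row), so Column never plays it.
On the remaining 2×2 (M, D vs X, Y):
Let Row play M with probability p. Expected payoff against X: 9p + 6(1−p) = 3p + 6; against Y: 6p + 7(1−p) = −p + 7.
Setting these equal: 3p + 6 = −p + 7 ⇒ 4p = 1 ⇒ p = 1/4, and the value is (3)·(1/4) + 6 = 27/4.
For Column: with q = P(X), equating M's and D's payoffs gives 3q + 6 = −q + 7 ⇒ q = 1/4.

27/4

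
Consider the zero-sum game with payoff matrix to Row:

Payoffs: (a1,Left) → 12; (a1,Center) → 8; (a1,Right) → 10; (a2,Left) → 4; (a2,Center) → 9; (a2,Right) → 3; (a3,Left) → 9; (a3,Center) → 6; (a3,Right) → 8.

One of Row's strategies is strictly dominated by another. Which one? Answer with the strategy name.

a3

a1 gives a strictly higher payoff than a3 against every column: 12 > 9, 8 > 6, 10 > 8.
So a3 is strictly dominated and Row never plays it.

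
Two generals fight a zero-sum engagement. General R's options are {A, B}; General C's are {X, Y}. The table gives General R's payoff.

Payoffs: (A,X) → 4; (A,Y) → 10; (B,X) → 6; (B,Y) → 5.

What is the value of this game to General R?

40/7

Row minima: A → 4, B → 5; maximin = 5.
Column maxima: X → 6, Y → 10; minimax = 6.
5 ≠ 6, so there is no saddle point; optimal play is mixed.
Let General R play A with probability p. Expected payoff against X: 4p + 6(1−p) = −2p + 6; against Y: 10p + 5(1−p) = 5p + 5.
Setting these equal: −2p + 6 = 5p + 5 ⇒ −7p = -1 ⇒ p = 1/7, and the value is (-2)·(1/7) + 6 = 40/7.
For General C: with q = P(X), equating A's and B's payoffs gives −6q + 10 = q + 5 ⇒ q = 5/7.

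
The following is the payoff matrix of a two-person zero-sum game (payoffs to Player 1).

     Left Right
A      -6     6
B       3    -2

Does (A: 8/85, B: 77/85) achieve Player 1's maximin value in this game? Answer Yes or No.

Against Left this mix gives (8/85)·(-6) + (77/85)·3 = 183/85.
Against Right this mix gives (8/85)·6 + (77/85)·(-2) = -106/85.
Player 2 will play Right, holding Player 1 to -106/85. Shifting weight toward the row that does better against Right would raise this floor (the equalizing mix achieves 6/17 against both Right and Left), so the proposed strategy is not optimal.

No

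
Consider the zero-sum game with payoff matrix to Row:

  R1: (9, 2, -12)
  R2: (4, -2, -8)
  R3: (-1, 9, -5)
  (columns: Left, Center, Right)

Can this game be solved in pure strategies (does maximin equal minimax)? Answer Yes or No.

Row minima: R1 → -12, R2 → -8, R3 → -5; maximin = -5.
Column maxima: Left → 9, Center → 9, Right → -5; minimax = -5.
maximin = minimax = -5, so a saddle point exists.

Yes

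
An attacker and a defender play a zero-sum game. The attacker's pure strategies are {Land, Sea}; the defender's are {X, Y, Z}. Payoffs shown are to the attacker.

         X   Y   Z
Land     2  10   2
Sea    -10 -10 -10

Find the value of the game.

Row minima: Land → 2, Sea → -10; maximin = 2.
Column maxima: X → 2, Y → 10, Z → 2; minimax = 2.
Since maximin = minimax = 2, there is a saddle point and the value is 2.

2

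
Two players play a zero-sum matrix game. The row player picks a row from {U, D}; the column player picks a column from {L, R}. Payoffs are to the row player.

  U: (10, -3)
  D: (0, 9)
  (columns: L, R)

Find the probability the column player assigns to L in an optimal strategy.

6/11

Row minima: U → -3, D → 0; maximin = 0.
Column maxima: L → 10, R → 9; minimax = 9.
0 ≠ 9, so there is no saddle point; optimal play is mixed.
Let the row player play U with probability p. Expected payoff against L: 10p + 0(1−p) = 10p; against R: (-3)p + 9(1−p) = −12p + 9.
Setting these equal: 10p = −12p + 9 ⇒ 22p = 9 ⇒ p = 9/22, and the value is (10)·(9/22) = 45/11.
For the column player: with q = P(L), equating U's and D's payoffs gives 13q − 3 = −9q + 9 ⇒ q = 6/11.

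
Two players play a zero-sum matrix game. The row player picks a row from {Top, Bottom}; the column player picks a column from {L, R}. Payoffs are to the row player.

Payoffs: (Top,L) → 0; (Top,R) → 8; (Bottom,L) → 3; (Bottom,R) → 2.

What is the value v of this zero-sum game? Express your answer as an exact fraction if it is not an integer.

8/3

Row minima: Top → 0, Bottom → 2; maximin = 2.
Column maxima: L → 3, R → 8; minimax = 3.
2 ≠ 3, so there is no saddle point; optimal play is mixed.
Let the row player play Top with probability p. Expected payoff against L: 0p + 3(1−p) = −3p + 3; against R: 8p + 2(1−p) = 6p + 2.
Setting these equal: −3p + 3 = 6p + 2 ⇒ −9p = -1 ⇒ p = 1/9, and the value is (-3)·(1/9) + 3 = 8/3.
For the column player: with q = P(L), equating Top's and Bottom's payoffs gives −8q + 8 = q + 2 ⇒ q = 2/3.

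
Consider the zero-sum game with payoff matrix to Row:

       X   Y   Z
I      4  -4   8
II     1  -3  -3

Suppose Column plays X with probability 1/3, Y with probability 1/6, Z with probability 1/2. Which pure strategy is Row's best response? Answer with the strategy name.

Expected payoff of I: (1/3)·4 + (1/6)·(-4) + (1/2)·8 = 14/3.
Expected payoff of II: (1/3)·1 + (1/6)·(-3) + (1/2)·(-3) = -5/3.
The largest is 14/3, so Row's best response is I.

I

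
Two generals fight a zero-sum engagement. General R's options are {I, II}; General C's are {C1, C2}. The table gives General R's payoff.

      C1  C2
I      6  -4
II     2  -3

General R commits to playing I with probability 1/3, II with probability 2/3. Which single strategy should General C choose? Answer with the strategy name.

C2

If General C plays C1, General R's expected payoff is (1/3)·6 + (2/3)·2 = 10/3.
If General C plays C2, General R's expected payoff is (1/3)·(-4) + (2/3)·(-3) = -10/3.
General C minimizes General R's payoff; the smallest is -10/3, so the best response is C2.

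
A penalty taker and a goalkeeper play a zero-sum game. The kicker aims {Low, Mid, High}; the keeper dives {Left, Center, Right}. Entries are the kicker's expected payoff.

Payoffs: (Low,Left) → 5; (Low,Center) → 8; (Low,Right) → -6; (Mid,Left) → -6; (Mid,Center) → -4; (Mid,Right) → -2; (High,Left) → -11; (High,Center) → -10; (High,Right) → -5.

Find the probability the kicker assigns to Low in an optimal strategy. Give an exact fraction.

4/15

Row minima: Low → -6, Mid → -6, High → -11; maximin = -6.
Column maxima: Left → 5, Center → 8, Right → -2; minimax = -2.
-6 ≠ -2, so there is no saddle point; optimal play is mixed.
High is strictly dominated by Mid, so the kicker never plays it.
Center is strictly dominated by Left (it gives the kicker strictly more in every row), so the keeper never plays it.
On the remaining 2×2 (Low, Mid vs Left, Right):
Let the kicker play Low with probability p. Expected payoff against Left: 5p + (-6)(1−p) = 11p − 6; against Right: (-6)p + (-2)(1−p) = −4p − 2.
Setting these equal: 11p − 6 = −4p − 2 ⇒ 15p = 4 ⇒ p = 4/15, and the value is (11)·(4/15) − 6 = -46/15.
For the keeper: with q = P(Left), equating Low's and Mid's payoffs gives 11q − 6 = −4q − 2 ⇒ q = 4/15.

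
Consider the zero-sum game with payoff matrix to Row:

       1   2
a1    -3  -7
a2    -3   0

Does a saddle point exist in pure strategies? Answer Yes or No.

Yes

Row minima: a1 → -7, a2 → -3; maximin = -3.
Column maxima: 1 → -3, 2 → 0; minimax = -3.
maximin = minimax = -3, so a saddle point exists.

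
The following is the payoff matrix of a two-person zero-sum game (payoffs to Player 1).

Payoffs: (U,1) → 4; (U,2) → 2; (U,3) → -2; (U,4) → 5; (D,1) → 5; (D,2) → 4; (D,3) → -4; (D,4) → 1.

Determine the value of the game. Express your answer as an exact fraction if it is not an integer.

Row minima: U → -2, D → -4; maximin = -2.
Column maxima: 1 → 5, 2 → 4, 3 → -2, 4 → 5; minimax = -2.
Since maximin = minimax = -2, there is a saddle point and the value is -2.

-2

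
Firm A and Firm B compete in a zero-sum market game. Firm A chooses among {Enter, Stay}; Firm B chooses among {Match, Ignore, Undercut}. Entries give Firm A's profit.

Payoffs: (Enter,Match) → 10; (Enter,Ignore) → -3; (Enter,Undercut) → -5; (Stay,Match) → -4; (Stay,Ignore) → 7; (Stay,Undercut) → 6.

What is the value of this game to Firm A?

8/5

Row minima: Enter → -5, Stay → -4; maximin = -4.
Column maxima: Match → 10, Ignore → 7, Undercut → 6; minimax = 6.
-4 ≠ 6, so there is no saddle point; optimal play is mixed.
Ignore is strictly dominated by Undercut (it gives Firm A strictly more in every row), so Firm B never plays it.
On the remaining 2×2 (Enter, Stay vs Match, Undercut):
Let Firm A play Enter with probability p. Expected payoff against Match: 10p + (-4)(1−p) = 14p − 4; against Undercut: (-5)p + 6(1−p) = −11p + 6.
Setting these equal: 14p − 4 = −11p + 6 ⇒ 25p = 10 ⇒ p = 2/5, and the value is (14)·(2/5) − 4 = 8/5.
For Firm B: with q = P(Match), equating Enter's and Stay's payoffs gives 15q − 5 = −10q + 6 ⇒ q = 11/25.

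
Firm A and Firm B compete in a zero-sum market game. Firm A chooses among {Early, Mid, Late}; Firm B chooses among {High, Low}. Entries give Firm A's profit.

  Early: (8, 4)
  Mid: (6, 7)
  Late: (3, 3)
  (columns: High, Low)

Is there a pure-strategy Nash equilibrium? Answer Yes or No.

No

Row minima: Early → 4, Mid → 6, Late → 3; maximin = 6.
Column maxima: High → 8, Low → 7; minimax = 7.
6 ≠ 7, so no pure-strategy equilibrium exists.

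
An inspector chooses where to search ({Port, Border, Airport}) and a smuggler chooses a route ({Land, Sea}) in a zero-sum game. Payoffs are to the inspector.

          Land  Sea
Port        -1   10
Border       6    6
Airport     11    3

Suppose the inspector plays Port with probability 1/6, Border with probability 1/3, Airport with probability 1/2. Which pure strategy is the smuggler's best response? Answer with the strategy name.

Sea

If the smuggler plays Land, the inspector's expected payoff is (1/6)·(-1) + (1/3)·6 + (1/2)·11 = 22/3.
If the smuggler plays Sea, the inspector's expected payoff is (1/6)·10 + (1/3)·6 + (1/2)·3 = 31/6.
The smuggler minimizes the inspector's payoff; the smallest is 31/6, so the best response is Sea.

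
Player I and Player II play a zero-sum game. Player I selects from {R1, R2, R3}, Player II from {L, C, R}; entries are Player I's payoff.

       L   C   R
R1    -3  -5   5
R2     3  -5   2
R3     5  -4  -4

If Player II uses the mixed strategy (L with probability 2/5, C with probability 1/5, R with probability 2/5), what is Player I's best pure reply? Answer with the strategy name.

Expected payoff of R1: (2/5)·(-3) + (1/5)·(-5) + (2/5)·5 = -1/5.
Expected payoff of R2: (2/5)·3 + (1/5)·(-5) + (2/5)·2 = 1.
Expected payoff of R3: (2/5)·5 + (1/5)·(-4) + (2/5)·(-4) = -2/5.
The largest is 1, so Player I's best response is R2.

R2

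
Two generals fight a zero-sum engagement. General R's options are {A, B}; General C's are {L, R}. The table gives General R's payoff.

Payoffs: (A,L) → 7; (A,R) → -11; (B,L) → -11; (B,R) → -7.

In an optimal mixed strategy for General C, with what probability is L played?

Row minima: A → -11, B → -11; maximin = -11.
Column maxima: L → 7, R → -7; minimax = -7.
-11 ≠ -7, so there is no saddle point; optimal play is mixed.
Let General R play A with probability p. Expected payoff against L: 7p + (-11)(1−p) = 18p − 11; against R: (-11)p + (-7)(1−p) = −4p − 7.
Setting these equal: 18p − 11 = −4p − 7 ⇒ 22p = 4 ⇒ p = 2/11, and the value is (18)·(2/11) − 11 = -85/11.
For General C: with q = P(L), equating A's and B's payoffs gives 18q − 11 = −4q − 7 ⇒ q = 2/11.

2/11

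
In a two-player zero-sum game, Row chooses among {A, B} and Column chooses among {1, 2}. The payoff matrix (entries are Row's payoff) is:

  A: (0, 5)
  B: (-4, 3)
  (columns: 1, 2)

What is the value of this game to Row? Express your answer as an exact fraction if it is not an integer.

Row minima: A → 0, B → -4; maximin = 0.
Column maxima: 1 → 0, 2 → 5; minimax = 0.
Since maximin = minimax = 0, there is a saddle point and the value is 0.

0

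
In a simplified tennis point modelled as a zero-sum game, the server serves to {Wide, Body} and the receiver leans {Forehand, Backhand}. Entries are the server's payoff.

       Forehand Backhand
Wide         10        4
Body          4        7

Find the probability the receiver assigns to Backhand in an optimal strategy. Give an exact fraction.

2/3

Row minima: Wide → 4, Body → 4; maximin = 4.
Column maxima: Forehand → 10, Backhand → 7; minimax = 7.
4 ≠ 7, so there is no saddle point; optimal play is mixed.
Let the server play Wide with probability p. Expected payoff against Forehand: 10p + 4(1−p) = 6p + 4; against Backhand: 4p + 7(1−p) = −3p + 7.
Setting these equal: 6p + 4 = −3p + 7 ⇒ 9p = 3 ⇒ p = 1/3, and the value is (6)·(1/3) + 4 = 6.
For the receiver: with q = P(Forehand), equating Wide's and Body's payoffs gives 6q + 4 = −3q + 7 ⇒ q = 1/3.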